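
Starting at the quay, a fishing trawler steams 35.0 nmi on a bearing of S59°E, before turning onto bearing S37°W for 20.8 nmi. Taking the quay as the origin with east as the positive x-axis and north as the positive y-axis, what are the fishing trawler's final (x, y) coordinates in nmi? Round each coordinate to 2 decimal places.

Leg 1 (S59°E, 35.0 nmi): east 35.0 sin 121° = 30.00, north 35.0 cos 121° = -18.03
Leg 2 (S37°W, 20.8 nmi): east 20.8 sin 217° = -12.52, north 20.8 cos 217° = -16.61
Summing: 17.48 nmi east, -34.64 nmi north → (17.48, -34.64).

(17.48, -34.64)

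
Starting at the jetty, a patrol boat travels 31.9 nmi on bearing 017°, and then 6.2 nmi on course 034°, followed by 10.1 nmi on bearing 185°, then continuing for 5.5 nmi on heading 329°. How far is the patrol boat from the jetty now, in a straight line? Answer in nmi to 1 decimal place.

Leg 1 (017°, 31.9 nmi): east 31.9 sin 17° = 9.33, north 31.9 cos 17° = 30.51
Leg 2 (034°, 6.2 nmi): east 6.2 sin 34° = 3.47, north 6.2 cos 34° = 5.14
Leg 3 (185°, 10.1 nmi): east 10.1 sin 185° = -0.88, north 10.1 cos 185° = -10.06
Leg 4 (329°, 5.5 nmi): east 5.5 sin 329° = -2.83, north 5.5 cos 329° = 4.71
Net: 9.08 east, 30.30 north. Distance = √((9.08)² + (30.30)²) = 31.630 nmi.

31.6 nmi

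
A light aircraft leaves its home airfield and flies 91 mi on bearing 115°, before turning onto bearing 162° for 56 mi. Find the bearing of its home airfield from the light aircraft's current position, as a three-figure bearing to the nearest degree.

Leg 1 (115°, 91 mi): east 91 sin 115° = 82.47, north 91 cos 115° = -38.46
Leg 2 (162°, 56 mi): east 56 sin 162° = 17.30, north 56 cos 162° = -53.26
Net displacement: 99.78 east, -91.72 north. Direction back to start is (-99.78, 91.72): bearing = atan2(-99.78, 91.72) mod 360° = 312.59° ≈ 313°.

313°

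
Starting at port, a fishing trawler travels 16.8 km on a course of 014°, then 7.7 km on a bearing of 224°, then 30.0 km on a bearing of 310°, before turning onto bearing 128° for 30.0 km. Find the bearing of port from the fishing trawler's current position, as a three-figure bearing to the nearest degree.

Leg 1 (014°, 16.8 km): east 16.8 sin 14° = 4.06, north 16.8 cos 14° = 16.30
Leg 2 (224°, 7.7 km): east 7.7 sin 224° = -5.35, north 7.7 cos 224° = -5.54
Leg 3 (310°, 30.0 km): east 30.0 sin 310° = -22.98, north 30.0 cos 310° = 19.28
Leg 4 (128°, 30.0 km): east 30.0 sin 128° = 23.64, north 30.0 cos 128° = -18.47
Net displacement: -0.63 east, 11.58 north. Direction back to start is (0.63, -11.58): bearing = atan2(0.63, -11.58) mod 360° = 176.91° ≈ 177°.

177°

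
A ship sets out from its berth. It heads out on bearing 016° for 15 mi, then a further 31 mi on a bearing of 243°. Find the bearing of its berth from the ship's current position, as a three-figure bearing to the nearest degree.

Leg 1 (016°, 15 mi): east 15 sin 16° = 4.13, north 15 cos 16° = 14.42
Leg 2 (243°, 31 mi): east 31 sin 243° = -27.62, north 31 cos 243° = -14.07
Net displacement: -23.49 east, 0.35 north. Direction back to start is (23.49, -0.35): bearing = atan2(23.49, -0.35) mod 360° = 90.84° ≈ 091°.

091°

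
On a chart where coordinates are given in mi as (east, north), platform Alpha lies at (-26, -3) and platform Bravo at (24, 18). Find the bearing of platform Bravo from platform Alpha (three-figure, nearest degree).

Δeast = 24 − -26 = 50.00; Δnorth = 18 − -3 = 21.00.
Bearing = atan2(Δeast, Δnorth) mod 360° = 67.22° ≈ 067°.

067°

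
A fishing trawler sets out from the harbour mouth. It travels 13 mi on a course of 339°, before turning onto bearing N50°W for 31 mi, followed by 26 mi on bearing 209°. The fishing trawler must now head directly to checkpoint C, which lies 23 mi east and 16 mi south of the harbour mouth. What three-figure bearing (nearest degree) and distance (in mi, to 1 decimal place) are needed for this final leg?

Leg 1 (339°, 13 mi): east 13 sin 339° = -4.66, north 13 cos 339° = 12.14
Leg 2 (N50°W, 31 mi): east 31 sin 310° = -23.75, north 31 cos 310° = 19.93
Leg 3 (209°, 26 mi): east 26 sin 209° = -12.61, north 26 cos 209° = -22.74
Current position: (-41.01, 9.32). Target: (23, -16). Remaining: Δeast = 64.01, Δnorth = -25.32.
Bearing = atan2(64.01, -25.32) mod 360° = 111.58°; distance = √((64.01)² + (-25.32)²) = 68.838 mi.

112°, 68.8 mi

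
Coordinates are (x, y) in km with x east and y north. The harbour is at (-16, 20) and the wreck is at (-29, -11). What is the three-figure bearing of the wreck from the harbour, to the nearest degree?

Δeast = -29 − -16 = -13.00; Δnorth = -11 − 20 = -31.00.
Bearing = atan2(Δeast, Δnorth) mod 360° = 202.75° ≈ 203°.

203°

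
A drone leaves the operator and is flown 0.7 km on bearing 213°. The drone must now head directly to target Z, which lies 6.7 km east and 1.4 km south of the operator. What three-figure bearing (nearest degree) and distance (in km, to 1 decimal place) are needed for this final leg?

Leg 1 (213°, 0.7 km): east 0.7 sin 213° = -0.38, north 0.7 cos 213° = -0.59
Current position: (-0.38, -0.59). Target: (6.7, -1.4). Remaining: Δeast = 7.08, Δnorth = -0.81.
Bearing = atan2(7.08, -0.81) mod 360° = 96.55°; distance = √((7.08)² + (-0.81)²) = 7.128 km.

097°, 7.1 km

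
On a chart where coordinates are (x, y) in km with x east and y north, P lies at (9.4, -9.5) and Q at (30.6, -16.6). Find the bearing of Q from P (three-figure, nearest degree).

Δeast = 30.6 − 9.4 = 21.20; Δnorth = -16.6 − -9.5 = -7.10.
Bearing = atan2(Δeast, Δnorth) mod 360° = 108.52° ≈ 109°.

109°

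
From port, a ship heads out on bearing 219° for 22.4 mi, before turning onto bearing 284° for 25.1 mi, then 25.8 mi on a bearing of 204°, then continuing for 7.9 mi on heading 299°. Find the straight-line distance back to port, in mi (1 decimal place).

Leg 1 (219°, 22.4 mi): east 22.4 sin 219° = -14.10, north 22.4 cos 219° = -17.41
Leg 2 (284°, 25.1 mi): east 25.1 sin 284° = -24.35, north 25.1 cos 284° = 6.07
Leg 3 (204°, 25.8 mi): east 25.8 sin 204° = -10.49, north 25.8 cos 204° = -23.57
Leg 4 (299°, 7.9 mi): east 7.9 sin 299° = -6.91, north 7.9 cos 299° = 3.83
Net: -55.85 east, -31.08 north. Distance = √((-55.85)² + (-31.08)²) = 63.917 mi.

63.9 mi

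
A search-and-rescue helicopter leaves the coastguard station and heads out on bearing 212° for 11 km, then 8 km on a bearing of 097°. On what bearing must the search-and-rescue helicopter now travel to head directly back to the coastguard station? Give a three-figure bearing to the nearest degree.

Leg 1 (212°, 11 km): east 11 sin 212° = -5.83, north 11 cos 212° = -9.33
Leg 2 (097°, 8 km): east 8 sin 97° = 7.94, north 8 cos 97° = -0.97
Net displacement: 2.11 east, -10.30 north. Direction back to start is (-2.11, 10.30): bearing = atan2(-2.11, 10.30) mod 360° = 348.42° ≈ 348°.

348°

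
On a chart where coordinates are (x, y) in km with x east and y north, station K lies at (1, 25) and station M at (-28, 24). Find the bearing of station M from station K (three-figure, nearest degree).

Δeast = -28 − 1 = -29.00; Δnorth = 24 − 25 = -1.00.
Bearing = atan2(Δeast, Δnorth) mod 360° = 268.03° ≈ 268°.

268°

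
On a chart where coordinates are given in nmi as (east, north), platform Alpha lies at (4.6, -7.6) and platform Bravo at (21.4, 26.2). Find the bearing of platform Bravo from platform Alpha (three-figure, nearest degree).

Δeast = 21.4 − 4.6 = 16.80; Δnorth = 26.2 − -7.6 = 33.80.
Bearing = atan2(Δeast, Δnorth) mod 360° = 26.43° ≈ 026°.

026°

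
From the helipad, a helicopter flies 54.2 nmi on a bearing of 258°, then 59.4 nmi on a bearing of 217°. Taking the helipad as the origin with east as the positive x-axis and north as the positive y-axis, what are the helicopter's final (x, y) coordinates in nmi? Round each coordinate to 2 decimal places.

(-88.76, -58.71)

Leg 1 (258°, 54.2 nmi): east 54.2 sin 258° = -53.02, north 54.2 cos 258° = -11.27
Leg 2 (217°, 59.4 nmi): east 59.4 sin 217° = -35.75, north 59.4 cos 217° = -47.44
Summing: -88.76 nmi east, -58.71 nmi north → (-88.76, -58.71).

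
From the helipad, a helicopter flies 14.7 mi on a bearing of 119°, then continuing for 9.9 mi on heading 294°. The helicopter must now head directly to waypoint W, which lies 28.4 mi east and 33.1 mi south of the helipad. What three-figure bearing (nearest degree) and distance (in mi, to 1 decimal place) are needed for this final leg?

141°, 38.8 mi

Leg 1 (119°, 14.7 mi): east 14.7 sin 119° = 12.86, north 14.7 cos 119° = -7.13
Leg 2 (294°, 9.9 mi): east 9.9 sin 294° = -9.04, north 9.9 cos 294° = 4.03
Current position: (3.81, -3.10). Target: (28.4, -33.1). Remaining: Δeast = 24.59, Δnorth = -30.00.
Bearing = atan2(24.59, -30.00) mod 360° = 140.66°; distance = √((24.59)² + (-30.00)²) = 38.788 mi.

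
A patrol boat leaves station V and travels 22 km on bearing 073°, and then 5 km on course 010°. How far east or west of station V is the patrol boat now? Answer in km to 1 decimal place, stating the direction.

21.9 km east

Leg 1 (073°, 22 km): east 22 sin 73° = 21.04, north 22 cos 73° = 6.43
Leg 2 (010°, 5 km): east 5 sin 10° = 0.87, north 5 cos 10° = 4.92
Net east component: 21.91 km.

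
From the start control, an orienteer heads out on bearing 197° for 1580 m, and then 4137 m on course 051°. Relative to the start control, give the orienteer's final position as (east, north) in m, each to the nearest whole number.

(2753, 1093)

Leg 1 (197°, 1580 m): east 1580 sin 197° = -461.95, north 1580 cos 197° = -1510.96
Leg 2 (051°, 4137 m): east 4137 sin 51° = 3215.05, north 4137 cos 51° = 2603.50
Summing: 2753.11 m east, 1092.54 m north → (2753, 1093).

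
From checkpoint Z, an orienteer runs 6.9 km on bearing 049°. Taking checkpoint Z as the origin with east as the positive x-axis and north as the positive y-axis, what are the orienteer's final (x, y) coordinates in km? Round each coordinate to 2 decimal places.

Leg 1 (049°, 6.9 km): east 6.9 sin 49° = 5.21, north 6.9 cos 49° = 4.53
Summing: 5.21 km east, 4.53 km north → (5.21, 4.53).

(5.21, 4.53)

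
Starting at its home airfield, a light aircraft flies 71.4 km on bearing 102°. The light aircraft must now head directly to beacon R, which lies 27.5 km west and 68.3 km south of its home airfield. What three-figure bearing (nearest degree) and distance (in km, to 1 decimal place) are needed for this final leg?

241°, 111.1 km

Leg 1 (102°, 71.4 km): east 71.4 sin 102° = 69.84, north 71.4 cos 102° = -14.84
Current position: (69.84, -14.84). Target: (-27.5, -68.3). Remaining: Δeast = -97.34, Δnorth = -53.46.
Bearing = atan2(-97.34, -53.46) mod 360° = 241.23°; distance = √((-97.34)² + (-53.46)²) = 111.052 km.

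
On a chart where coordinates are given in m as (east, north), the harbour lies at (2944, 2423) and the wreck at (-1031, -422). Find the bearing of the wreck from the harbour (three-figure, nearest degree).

234°

Δeast = -1031 − 2944 = -3975.00; Δnorth = -422 − 2423 = -2845.00.
Bearing = atan2(Δeast, Δnorth) mod 360° = 234.41° ≈ 234°.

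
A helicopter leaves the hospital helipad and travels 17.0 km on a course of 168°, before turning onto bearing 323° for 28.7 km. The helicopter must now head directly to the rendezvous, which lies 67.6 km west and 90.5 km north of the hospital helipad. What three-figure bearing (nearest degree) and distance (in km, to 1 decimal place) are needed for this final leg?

Leg 1 (168°, 17.0 km): east 17.0 sin 168° = 3.53, north 17.0 cos 168° = -16.63
Leg 2 (323°, 28.7 km): east 28.7 sin 323° = -17.27, north 28.7 cos 323° = 22.92
Current position: (-13.74, 6.29). Target: (-67.6, 90.5). Remaining: Δeast = -53.86, Δnorth = 84.21.
Bearing = atan2(-53.86, 84.21) mod 360° = 327.40°; distance = √((-53.86)² + (84.21)²) = 99.960 km.

327°, 100.0 km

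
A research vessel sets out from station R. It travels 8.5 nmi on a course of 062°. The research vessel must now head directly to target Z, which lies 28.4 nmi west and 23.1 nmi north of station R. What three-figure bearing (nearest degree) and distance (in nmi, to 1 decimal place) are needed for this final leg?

298°, 40.7 nmi

Leg 1 (062°, 8.5 nmi): east 8.5 sin 62° = 7.51, north 8.5 cos 62° = 3.99
Current position: (7.51, 3.99). Target: (-28.4, 23.1). Remaining: Δeast = -35.91, Δnorth = 19.11.
Bearing = atan2(-35.91, 19.11) mod 360° = 298.02°; distance = √((-35.91)² + (19.11)²) = 40.674 nmi.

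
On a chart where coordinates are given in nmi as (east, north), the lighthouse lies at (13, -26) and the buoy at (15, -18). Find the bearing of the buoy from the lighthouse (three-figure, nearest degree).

Δeast = 15 − 13 = 2.00; Δnorth = -18 − -26 = 8.00.
Bearing = atan2(Δeast, Δnorth) mod 360° = 14.04° ≈ 014°.

014°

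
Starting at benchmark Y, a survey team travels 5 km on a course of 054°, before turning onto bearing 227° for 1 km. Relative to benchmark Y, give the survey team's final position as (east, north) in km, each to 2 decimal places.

Leg 1 (054°, 5 km): east 5 sin 54° = 4.05, north 5 cos 54° = 2.94
Leg 2 (227°, 1 km): east 1 sin 227° = -0.73, north 1 cos 227° = -0.68
Summing: 3.31 km east, 2.26 km north → (3.31, 2.26).

(3.31, 2.26)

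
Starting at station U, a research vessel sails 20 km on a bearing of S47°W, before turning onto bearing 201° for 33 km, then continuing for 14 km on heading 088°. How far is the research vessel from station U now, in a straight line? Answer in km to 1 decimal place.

45.7 km

Leg 1 (S47°W, 20 km): east 20 sin 227° = -14.63, north 20 cos 227° = -13.64
Leg 2 (201°, 33 km): east 33 sin 201° = -11.83, north 33 cos 201° = -30.81
Leg 3 (088°, 14 km): east 14 sin 88° = 13.99, north 14 cos 88° = 0.49
Net: -12.46 east, -43.96 north. Distance = √((-12.46)² + (-43.96)²) = 45.692 km.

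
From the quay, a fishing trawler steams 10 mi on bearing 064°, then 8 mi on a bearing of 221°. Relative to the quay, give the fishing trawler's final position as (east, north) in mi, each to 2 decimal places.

Leg 1 (064°, 10 mi): east 10 sin 64° = 8.99, north 10 cos 64° = 4.38
Leg 2 (221°, 8 mi): east 8 sin 221° = -5.25, north 8 cos 221° = -6.04
Summing: 3.74 mi east, -1.65 mi north → (3.74, -1.65).

(3.74, -1.65)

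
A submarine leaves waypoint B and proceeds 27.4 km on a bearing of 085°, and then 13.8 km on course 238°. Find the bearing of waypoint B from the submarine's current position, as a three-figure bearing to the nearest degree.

288°

Leg 1 (085°, 27.4 km): east 27.4 sin 85° = 27.30, north 27.4 cos 85° = 2.39
Leg 2 (238°, 13.8 km): east 13.8 sin 238° = -11.70, north 13.8 cos 238° = -7.31
Net displacement: 15.59 east, -4.92 north. Direction back to start is (-15.59, 4.92): bearing = atan2(-15.59, 4.92) mod 360° = 287.53° ≈ 288°.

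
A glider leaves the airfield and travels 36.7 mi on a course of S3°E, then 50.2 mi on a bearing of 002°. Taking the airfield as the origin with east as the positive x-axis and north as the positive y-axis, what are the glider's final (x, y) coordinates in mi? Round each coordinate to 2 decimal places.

(3.67, 13.52)

Leg 1 (S3°E, 36.7 mi): east 36.7 sin 177° = 1.92, north 36.7 cos 177° = -36.65
Leg 2 (002°, 50.2 mi): east 50.2 sin 2° = 1.75, north 50.2 cos 2° = 50.17
Summing: 3.67 mi east, 13.52 mi north → (3.67, 13.52).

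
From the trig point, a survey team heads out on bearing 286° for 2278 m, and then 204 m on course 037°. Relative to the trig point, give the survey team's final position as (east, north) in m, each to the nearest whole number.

Leg 1 (286°, 2278 m): east 2278 sin 286° = -2189.75, north 2278 cos 286° = 627.90
Leg 2 (037°, 204 m): east 204 sin 37° = 122.77, north 204 cos 37° = 162.92
Summing: -2066.98 m east, 790.82 m north → (-2067, 791).

(-2067, 791)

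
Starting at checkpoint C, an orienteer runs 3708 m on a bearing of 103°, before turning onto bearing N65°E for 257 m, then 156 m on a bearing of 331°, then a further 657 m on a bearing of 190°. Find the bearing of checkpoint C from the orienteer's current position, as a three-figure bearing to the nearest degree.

289°

Leg 1 (103°, 3708 m): east 3708 sin 103° = 3612.96, north 3708 cos 103° = -834.12
Leg 2 (N65°E, 257 m): east 257 sin 65° = 232.92, north 257 cos 65° = 108.61
Leg 3 (331°, 156 m): east 156 sin 331° = -75.63, north 156 cos 331° = 136.44
Leg 4 (190°, 657 m): east 657 sin 190° = -114.09, north 657 cos 190° = -647.02
Net displacement: 3656.17 east, -1236.08 north. Direction back to start is (-3656.17, 1236.08): bearing = atan2(-3656.17, 1236.08) mod 360° = 288.68° ≈ 289°.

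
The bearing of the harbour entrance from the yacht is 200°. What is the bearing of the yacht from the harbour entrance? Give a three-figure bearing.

020°

Back-bearing = 200° − 180° = 020°.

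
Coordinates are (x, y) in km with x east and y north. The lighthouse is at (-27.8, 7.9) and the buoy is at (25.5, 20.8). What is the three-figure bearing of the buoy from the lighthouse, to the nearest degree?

Δeast = 25.5 − -27.8 = 53.30; Δnorth = 20.8 − 7.9 = 12.90.
Bearing = atan2(Δeast, Δnorth) mod 360° = 76.39° ≈ 076°.

076°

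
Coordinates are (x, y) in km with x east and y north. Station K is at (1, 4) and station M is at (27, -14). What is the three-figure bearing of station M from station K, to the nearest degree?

125°

Δeast = 27 − 1 = 26.00; Δnorth = -14 − 4 = -18.00.
Bearing = atan2(Δeast, Δnorth) mod 360° = 124.70° ≈ 125°.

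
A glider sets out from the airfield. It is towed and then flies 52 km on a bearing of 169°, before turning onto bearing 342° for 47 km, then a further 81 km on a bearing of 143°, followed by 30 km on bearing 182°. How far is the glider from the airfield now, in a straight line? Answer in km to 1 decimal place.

Leg 1 (169°, 52 km): east 52 sin 169° = 9.92, north 52 cos 169° = -51.04
Leg 2 (342°, 47 km): east 47 sin 342° = -14.52, north 47 cos 342° = 44.70
Leg 3 (143°, 81 km): east 81 sin 143° = 48.75, north 81 cos 143° = -64.69
Leg 4 (182°, 30 km): east 30 sin 182° = -1.05, north 30 cos 182° = -29.98
Net: 43.10 east, -101.02 north. Distance = √((43.10)² + (-101.02)²) = 109.826 km.

109.8 km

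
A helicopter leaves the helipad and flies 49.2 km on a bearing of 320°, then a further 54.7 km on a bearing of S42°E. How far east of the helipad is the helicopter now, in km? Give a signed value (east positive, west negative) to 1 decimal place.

Leg 1 (320°, 49.2 km): east 49.2 sin 320° = -31.63, north 49.2 cos 320° = 37.69
Leg 2 (S42°E, 54.7 km): east 54.7 sin 138° = 36.60, north 54.7 cos 138° = -40.65
Net east component: 4.98 km.

5.0 km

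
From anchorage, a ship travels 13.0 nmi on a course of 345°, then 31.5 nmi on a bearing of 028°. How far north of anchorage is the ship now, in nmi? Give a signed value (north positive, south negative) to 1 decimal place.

Leg 1 (345°, 13.0 nmi): east 13.0 sin 345° = -3.36, north 13.0 cos 345° = 12.56
Leg 2 (028°, 31.5 nmi): east 31.5 sin 28° = 14.79, north 31.5 cos 28° = 27.81
Net north component: 40.37 nmi.

40.4 nmi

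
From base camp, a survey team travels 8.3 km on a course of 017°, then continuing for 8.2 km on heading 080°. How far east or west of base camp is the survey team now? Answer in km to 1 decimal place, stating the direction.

10.5 km east

Leg 1 (017°, 8.3 km): east 8.3 sin 17° = 2.43, north 8.3 cos 17° = 7.94
Leg 2 (080°, 8.2 km): east 8.2 sin 80° = 8.08, north 8.2 cos 80° = 1.42
Net east component: 10.50 km.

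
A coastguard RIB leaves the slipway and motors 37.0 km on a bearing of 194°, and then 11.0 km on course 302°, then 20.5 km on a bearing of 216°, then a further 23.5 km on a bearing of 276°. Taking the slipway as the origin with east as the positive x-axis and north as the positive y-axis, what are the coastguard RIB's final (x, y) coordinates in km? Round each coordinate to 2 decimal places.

(-53.70, -44.20)

Leg 1 (194°, 37.0 km): east 37.0 sin 194° = -8.95, north 37.0 cos 194° = -35.90
Leg 2 (302°, 11.0 km): east 11.0 sin 302° = -9.33, north 11.0 cos 302° = 5.83
Leg 3 (216°, 20.5 km): east 20.5 sin 216° = -12.05, north 20.5 cos 216° = -16.58
Leg 4 (276°, 23.5 km): east 23.5 sin 276° = -23.37, north 23.5 cos 276° = 2.46
Summing: -53.70 km east, -44.20 km north → (-53.70, -44.20).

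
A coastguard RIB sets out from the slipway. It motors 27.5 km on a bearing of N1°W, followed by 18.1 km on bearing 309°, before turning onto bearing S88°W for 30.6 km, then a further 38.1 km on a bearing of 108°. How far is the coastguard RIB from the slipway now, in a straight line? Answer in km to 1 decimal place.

Leg 1 (N1°W, 27.5 km): east 27.5 sin 359° = -0.48, north 27.5 cos 359° = 27.50
Leg 2 (309°, 18.1 km): east 18.1 sin 309° = -14.07, north 18.1 cos 309° = 11.39
Leg 3 (S88°W, 30.6 km): east 30.6 sin 268° = -30.58, north 30.6 cos 268° = -1.07
Leg 4 (108°, 38.1 km): east 38.1 sin 108° = 36.24, north 38.1 cos 108° = -11.77
Net: -8.89 east, 26.05 north. Distance = √((-8.89)² + (26.05)²) = 27.521 km.

27.5 km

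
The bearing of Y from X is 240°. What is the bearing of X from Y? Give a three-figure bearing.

Back-bearing = 240° − 180° = 060°.

060°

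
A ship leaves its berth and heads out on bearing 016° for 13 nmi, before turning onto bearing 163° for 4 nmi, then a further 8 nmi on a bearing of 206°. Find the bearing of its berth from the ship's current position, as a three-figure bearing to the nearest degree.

Leg 1 (016°, 13 nmi): east 13 sin 16° = 3.58, north 13 cos 16° = 12.50
Leg 2 (163°, 4 nmi): east 4 sin 163° = 1.17, north 4 cos 163° = -3.83
Leg 3 (206°, 8 nmi): east 8 sin 206° = -3.51, north 8 cos 206° = -7.19
Net displacement: 1.25 east, 1.48 north. Direction back to start is (-1.25, -1.48): bearing = atan2(-1.25, -1.48) mod 360° = 220.07° ≈ 220°.

220°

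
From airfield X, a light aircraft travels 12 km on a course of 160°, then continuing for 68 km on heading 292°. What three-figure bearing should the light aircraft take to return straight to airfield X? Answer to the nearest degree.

104°

Leg 1 (160°, 12 km): east 12 sin 160° = 4.10, north 12 cos 160° = -11.28
Leg 2 (292°, 68 km): east 68 sin 292° = -63.05, north 68 cos 292° = 25.47
Net displacement: -58.94 east, 14.20 north. Direction back to start is (58.94, -14.20): bearing = atan2(58.94, -14.20) mod 360° = 103.54° ≈ 104°.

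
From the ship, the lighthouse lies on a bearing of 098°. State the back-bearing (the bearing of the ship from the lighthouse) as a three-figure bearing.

278°

Back-bearing = 098° + 180° = 278°.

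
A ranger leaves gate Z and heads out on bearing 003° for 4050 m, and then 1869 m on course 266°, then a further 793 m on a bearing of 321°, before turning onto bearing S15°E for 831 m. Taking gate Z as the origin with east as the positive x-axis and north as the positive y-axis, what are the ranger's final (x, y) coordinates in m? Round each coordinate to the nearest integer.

(-1936, 3728)

Leg 1 (003°, 4050 m): east 4050 sin 3° = 211.96, north 4050 cos 3° = 4044.45
Leg 2 (266°, 1869 m): east 1869 sin 266° = -1864.45, north 1869 cos 266° = -130.37
Leg 3 (321°, 793 m): east 793 sin 321° = -499.05, north 793 cos 321° = 616.28
Leg 4 (S15°E, 831 m): east 831 sin 165° = 215.08, north 831 cos 165° = -802.68
Summing: -1936.46 m east, 3727.67 m north → (-1936, 3728).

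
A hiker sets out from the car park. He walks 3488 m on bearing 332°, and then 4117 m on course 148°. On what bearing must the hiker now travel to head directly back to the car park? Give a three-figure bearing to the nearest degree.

Leg 1 (332°, 3488 m): east 3488 sin 332° = -1637.52, north 3488 cos 332° = 3079.72
Leg 2 (148°, 4117 m): east 4117 sin 148° = 2181.68, north 4117 cos 148° = -3491.41
Net displacement: 544.16 east, -411.69 north. Direction back to start is (-544.16, 411.69): bearing = atan2(-544.16, 411.69) mod 360° = 307.11° ≈ 307°.

307°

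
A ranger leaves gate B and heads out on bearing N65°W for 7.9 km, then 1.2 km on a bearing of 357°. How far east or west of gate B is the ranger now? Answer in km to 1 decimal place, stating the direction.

Leg 1 (N65°W, 7.9 km): east 7.9 sin 295° = -7.16, north 7.9 cos 295° = 3.34
Leg 2 (357°, 1.2 km): east 1.2 sin 357° = -0.06, north 1.2 cos 357° = 1.20
Net east component: -7.22 km.

7.2 km west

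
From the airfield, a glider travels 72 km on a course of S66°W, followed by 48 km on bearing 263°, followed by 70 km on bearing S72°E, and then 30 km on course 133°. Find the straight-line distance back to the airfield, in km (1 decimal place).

81.1 km

Leg 1 (S66°W, 72 km): east 72 sin 246° = -65.78, north 72 cos 246° = -29.29
Leg 2 (263°, 48 km): east 48 sin 263° = -47.64, north 48 cos 263° = -5.85
Leg 3 (S72°E, 70 km): east 70 sin 108° = 66.57, north 70 cos 108° = -21.63
Leg 4 (133°, 30 km): east 30 sin 133° = 21.94, north 30 cos 133° = -20.46
Net: -24.90 east, -77.23 north. Distance = √((-24.90)² + (-77.23)²) = 81.142 km.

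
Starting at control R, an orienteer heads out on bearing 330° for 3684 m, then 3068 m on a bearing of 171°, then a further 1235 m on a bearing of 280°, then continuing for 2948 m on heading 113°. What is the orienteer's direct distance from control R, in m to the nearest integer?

789 m

Leg 1 (330°, 3684 m): east 3684 sin 330° = -1842.00, north 3684 cos 330° = 3190.44
Leg 2 (171°, 3068 m): east 3068 sin 171° = 479.94, north 3068 cos 171° = -3030.23
Leg 3 (280°, 1235 m): east 1235 sin 280° = -1216.24, north 1235 cos 280° = 214.46
Leg 4 (113°, 2948 m): east 2948 sin 113° = 2713.65, north 2948 cos 113° = -1151.88
Net: 135.35 east, -777.21 north. Distance = √((135.35)² + (-777.21)²) = 788.908 m.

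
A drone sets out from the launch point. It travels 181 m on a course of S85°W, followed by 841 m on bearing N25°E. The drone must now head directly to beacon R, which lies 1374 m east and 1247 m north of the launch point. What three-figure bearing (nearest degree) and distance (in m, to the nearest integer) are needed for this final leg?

Leg 1 (S85°W, 181 m): east 181 sin 265° = -180.31, north 181 cos 265° = -15.78
Leg 2 (N25°E, 841 m): east 841 sin 25° = 355.42, north 841 cos 25° = 762.20
Current position: (175.11, 746.43). Target: (1374, 1247). Remaining: Δeast = 1198.89, Δnorth = 500.57.
Bearing = atan2(1198.89, 500.57) mod 360° = 67.34°; distance = √((1198.89)² + (500.57)²) = 1299.194 m.

067°, 1299 m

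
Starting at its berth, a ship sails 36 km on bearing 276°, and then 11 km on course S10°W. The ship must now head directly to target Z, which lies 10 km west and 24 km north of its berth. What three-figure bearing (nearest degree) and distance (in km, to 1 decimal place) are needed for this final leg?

Leg 1 (276°, 36 km): east 36 sin 276° = -35.80, north 36 cos 276° = 3.76
Leg 2 (S10°W, 11 km): east 11 sin 190° = -1.91, north 11 cos 190° = -10.83
Current position: (-37.71, -7.07). Target: (-10, 24). Remaining: Δeast = 27.71, Δnorth = 31.07.
Bearing = atan2(27.71, 31.07) mod 360° = 41.73°; distance = √((27.71)² + (31.07)²) = 41.633 km.

042°, 41.6 km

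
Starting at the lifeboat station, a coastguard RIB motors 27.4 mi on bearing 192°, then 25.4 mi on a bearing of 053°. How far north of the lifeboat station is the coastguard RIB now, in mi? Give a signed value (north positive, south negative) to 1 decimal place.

-11.5 mi

Leg 1 (192°, 27.4 mi): east 27.4 sin 192° = -5.70, north 27.4 cos 192° = -26.80
Leg 2 (053°, 25.4 mi): east 25.4 sin 53° = 20.29, north 25.4 cos 53° = 15.29
Net north component: -11.52 mi.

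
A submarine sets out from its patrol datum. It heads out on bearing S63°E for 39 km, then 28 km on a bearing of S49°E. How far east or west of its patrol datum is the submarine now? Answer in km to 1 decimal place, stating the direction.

Leg 1 (S63°E, 39 km): east 39 sin 117° = 34.75, north 39 cos 117° = -17.71
Leg 2 (S49°E, 28 km): east 28 sin 131° = 21.13, north 28 cos 131° = -18.37
Net east component: 55.88 km.

55.9 km east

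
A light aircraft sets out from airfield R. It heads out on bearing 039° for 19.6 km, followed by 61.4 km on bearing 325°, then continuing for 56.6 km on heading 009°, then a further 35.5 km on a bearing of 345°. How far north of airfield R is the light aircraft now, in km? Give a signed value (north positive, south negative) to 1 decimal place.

Leg 1 (039°, 19.6 km): east 19.6 sin 39° = 12.33, north 19.6 cos 39° = 15.23
Leg 2 (325°, 61.4 km): east 61.4 sin 325° = -35.22, north 61.4 cos 325° = 50.30
Leg 3 (009°, 56.6 km): east 56.6 sin 9° = 8.85, north 56.6 cos 9° = 55.90
Leg 4 (345°, 35.5 km): east 35.5 sin 345° = -9.19, north 35.5 cos 345° = 34.29
Net north component: 155.72 km.

155.7 km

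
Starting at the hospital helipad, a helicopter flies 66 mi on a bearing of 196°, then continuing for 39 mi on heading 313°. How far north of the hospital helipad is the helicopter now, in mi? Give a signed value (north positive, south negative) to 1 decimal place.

-36.8 mi

Leg 1 (196°, 66 mi): east 66 sin 196° = -18.19, north 66 cos 196° = -63.44
Leg 2 (313°, 39 mi): east 39 sin 313° = -28.52, north 39 cos 313° = 26.60
Net north component: -36.85 mi.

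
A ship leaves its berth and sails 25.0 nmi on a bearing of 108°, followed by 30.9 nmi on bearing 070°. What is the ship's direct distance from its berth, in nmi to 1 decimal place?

Leg 1 (108°, 25.0 nmi): east 25.0 sin 108° = 23.78, north 25.0 cos 108° = -7.73
Leg 2 (070°, 30.9 nmi): east 30.9 sin 70° = 29.04, north 30.9 cos 70° = 10.57
Net: 52.81 east, 2.84 north. Distance = √((52.81)² + (2.84)²) = 52.889 nmi.

52.9 nmi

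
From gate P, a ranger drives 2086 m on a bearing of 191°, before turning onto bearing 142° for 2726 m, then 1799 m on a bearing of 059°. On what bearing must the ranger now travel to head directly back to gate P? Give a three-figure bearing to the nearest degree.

Leg 1 (191°, 2086 m): east 2086 sin 191° = -398.03, north 2086 cos 191° = -2047.67
Leg 2 (142°, 2726 m): east 2726 sin 142° = 1678.29, north 2726 cos 142° = -2148.12
Leg 3 (059°, 1799 m): east 1799 sin 59° = 1542.04, north 1799 cos 59° = 926.55
Net displacement: 2822.31 east, -3269.24 north. Direction back to start is (-2822.31, 3269.24): bearing = atan2(-2822.31, 3269.24) mod 360° = 319.20° ≈ 319°.

319°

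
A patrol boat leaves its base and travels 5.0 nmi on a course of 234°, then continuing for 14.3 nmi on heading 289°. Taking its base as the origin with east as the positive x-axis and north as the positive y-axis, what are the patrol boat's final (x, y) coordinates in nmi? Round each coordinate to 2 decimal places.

Leg 1 (234°, 5.0 nmi): east 5.0 sin 234° = -4.05, north 5.0 cos 234° = -2.94
Leg 2 (289°, 14.3 nmi): east 14.3 sin 289° = -13.52, north 14.3 cos 289° = 4.66
Summing: -17.57 nmi east, 1.72 nmi north → (-17.57, 1.72).

(-17.57, 1.72)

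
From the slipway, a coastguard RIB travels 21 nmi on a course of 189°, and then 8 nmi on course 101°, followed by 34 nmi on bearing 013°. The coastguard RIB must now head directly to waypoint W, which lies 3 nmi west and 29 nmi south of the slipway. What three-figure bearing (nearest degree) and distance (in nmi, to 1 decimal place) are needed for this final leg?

Leg 1 (189°, 21 nmi): east 21 sin 189° = -3.29, north 21 cos 189° = -20.74
Leg 2 (101°, 8 nmi): east 8 sin 101° = 7.85, north 8 cos 101° = -1.53
Leg 3 (013°, 34 nmi): east 34 sin 13° = 7.65, north 34 cos 13° = 33.13
Current position: (12.22, 10.86). Target: (-3, -29). Remaining: Δeast = -15.22, Δnorth = -39.86.
Bearing = atan2(-15.22, -39.86) mod 360° = 200.89°; distance = √((-15.22)² + (-39.86)²) = 42.666 nmi.

201°, 42.7 nmi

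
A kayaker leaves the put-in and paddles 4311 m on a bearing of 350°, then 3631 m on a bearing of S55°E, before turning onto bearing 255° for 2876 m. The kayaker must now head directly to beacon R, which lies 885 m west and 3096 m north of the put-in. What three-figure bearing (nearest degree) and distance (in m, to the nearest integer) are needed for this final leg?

Leg 1 (350°, 4311 m): east 4311 sin 350° = -748.60, north 4311 cos 350° = 4245.51
Leg 2 (S55°E, 3631 m): east 3631 sin 125° = 2974.34, north 3631 cos 125° = -2082.66
Leg 3 (255°, 2876 m): east 2876 sin 255° = -2778.00, north 2876 cos 255° = -744.36
Current position: (-552.26, 1418.49). Target: (-885, 3096). Remaining: Δeast = -332.74, Δnorth = 1677.51.
Bearing = atan2(-332.74, 1677.51) mod 360° = 348.78°; distance = √((-332.74)² + (1677.51)²) = 1710.195 m.

349°, 1710 m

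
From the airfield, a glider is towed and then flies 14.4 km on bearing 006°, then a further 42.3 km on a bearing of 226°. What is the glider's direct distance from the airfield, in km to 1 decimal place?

32.6 km

Leg 1 (006°, 14.4 km): east 14.4 sin 6° = 1.51, north 14.4 cos 6° = 14.32
Leg 2 (226°, 42.3 km): east 42.3 sin 226° = -30.43, north 42.3 cos 226° = -29.38
Net: -28.92 east, -15.06 north. Distance = √((-28.92)² + (-15.06)²) = 32.610 km.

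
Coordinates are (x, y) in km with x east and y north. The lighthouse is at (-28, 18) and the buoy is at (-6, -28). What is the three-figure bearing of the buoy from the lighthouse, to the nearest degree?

Δeast = -6 − -28 = 22.00; Δnorth = -28 − 18 = -46.00.
Bearing = atan2(Δeast, Δnorth) mod 360° = 154.44° ≈ 154°.

154°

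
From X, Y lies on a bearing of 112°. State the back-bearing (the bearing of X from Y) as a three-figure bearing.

Back-bearing = 112° + 180° = 292°.

292°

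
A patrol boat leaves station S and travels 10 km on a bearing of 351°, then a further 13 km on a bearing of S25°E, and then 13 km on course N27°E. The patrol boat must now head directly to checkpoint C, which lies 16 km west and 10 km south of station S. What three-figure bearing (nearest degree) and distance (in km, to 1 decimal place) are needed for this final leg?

Leg 1 (351°, 10 km): east 10 sin 351° = -1.56, north 10 cos 351° = 9.88
Leg 2 (S25°E, 13 km): east 13 sin 155° = 5.49, north 13 cos 155° = -11.78
Leg 3 (N27°E, 13 km): east 13 sin 27° = 5.90, north 13 cos 27° = 11.58
Current position: (9.83, 9.68). Target: (-16, -10). Remaining: Δeast = -25.83, Δnorth = -19.68.
Bearing = atan2(-25.83, -19.68) mod 360° = 232.70°; distance = √((-25.83)² + (-19.68)²) = 32.473 km.

233°, 32.5 km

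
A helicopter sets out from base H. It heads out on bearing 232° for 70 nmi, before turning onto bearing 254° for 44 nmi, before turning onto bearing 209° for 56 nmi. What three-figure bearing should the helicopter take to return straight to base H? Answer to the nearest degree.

Leg 1 (232°, 70 nmi): east 70 sin 232° = -55.16, north 70 cos 232° = -43.10
Leg 2 (254°, 44 nmi): east 44 sin 254° = -42.30, north 44 cos 254° = -12.13
Leg 3 (209°, 56 nmi): east 56 sin 209° = -27.15, north 56 cos 209° = -48.98
Net displacement: -124.61 east, -104.20 north. Direction back to start is (124.61, 104.20): bearing = atan2(124.61, 104.20) mod 360° = 50.10° ≈ 050°.

050°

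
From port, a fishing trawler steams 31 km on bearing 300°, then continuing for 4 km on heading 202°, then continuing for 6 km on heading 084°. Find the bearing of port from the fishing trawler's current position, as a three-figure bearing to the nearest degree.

119°

Leg 1 (300°, 31 km): east 31 sin 300° = -26.85, north 31 cos 300° = 15.50
Leg 2 (202°, 4 km): east 4 sin 202° = -1.50, north 4 cos 202° = -3.71
Leg 3 (084°, 6 km): east 6 sin 84° = 5.97, north 6 cos 84° = 0.63
Net displacement: -22.38 east, 12.42 north. Direction back to start is (22.38, -12.42): bearing = atan2(22.38, -12.42) mod 360° = 119.03° ≈ 119°.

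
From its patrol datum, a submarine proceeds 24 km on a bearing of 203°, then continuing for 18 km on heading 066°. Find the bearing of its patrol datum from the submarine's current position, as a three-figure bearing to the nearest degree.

334°

Leg 1 (203°, 24 km): east 24 sin 203° = -9.38, north 24 cos 203° = -22.09
Leg 2 (066°, 18 km): east 18 sin 66° = 16.44, north 18 cos 66° = 7.32
Net displacement: 7.07 east, -14.77 north. Direction back to start is (-7.07, 14.77): bearing = atan2(-7.07, 14.77) mod 360° = 334.43° ≈ 334°.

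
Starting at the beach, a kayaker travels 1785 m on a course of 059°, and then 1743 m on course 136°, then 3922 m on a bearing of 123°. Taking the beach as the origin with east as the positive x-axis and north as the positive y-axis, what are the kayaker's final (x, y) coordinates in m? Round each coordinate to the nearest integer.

Leg 1 (059°, 1785 m): east 1785 sin 59° = 1530.04, north 1785 cos 59° = 919.34
Leg 2 (136°, 1743 m): east 1743 sin 136° = 1210.79, north 1743 cos 136° = -1253.81
Leg 3 (123°, 3922 m): east 3922 sin 123° = 3289.27, north 3922 cos 123° = -2136.07
Summing: 6030.10 m east, -2470.54 m north → (6030, -2471).

(6030, -2471)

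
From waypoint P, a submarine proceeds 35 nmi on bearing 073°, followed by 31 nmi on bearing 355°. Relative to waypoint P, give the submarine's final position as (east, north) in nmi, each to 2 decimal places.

(30.77, 41.12)

Leg 1 (073°, 35 nmi): east 35 sin 73° = 33.47, north 35 cos 73° = 10.23
Leg 2 (355°, 31 nmi): east 31 sin 355° = -2.70, north 31 cos 355° = 30.88
Summing: 30.77 nmi east, 41.12 nmi north → (30.77, 41.12).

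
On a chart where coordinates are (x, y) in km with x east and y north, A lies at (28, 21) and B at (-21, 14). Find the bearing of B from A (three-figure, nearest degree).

Δeast = -21 − 28 = -49.00; Δnorth = 14 − 21 = -7.00.
Bearing = atan2(Δeast, Δnorth) mod 360° = 261.87° ≈ 262°.

262°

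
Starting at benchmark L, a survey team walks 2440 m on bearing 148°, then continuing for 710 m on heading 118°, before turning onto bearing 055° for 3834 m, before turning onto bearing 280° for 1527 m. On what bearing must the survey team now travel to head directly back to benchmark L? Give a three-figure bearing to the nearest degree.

Leg 1 (148°, 2440 m): east 2440 sin 148° = 1293.00, north 2440 cos 148° = -2069.24
Leg 2 (118°, 710 m): east 710 sin 118° = 626.89, north 710 cos 118° = -333.32
Leg 3 (055°, 3834 m): east 3834 sin 55° = 3140.63, north 3834 cos 55° = 2199.09
Leg 4 (280°, 1527 m): east 1527 sin 280° = -1503.80, north 1527 cos 280° = 265.16
Net displacement: 3556.72 east, 61.69 north. Direction back to start is (-3556.72, -61.69): bearing = atan2(-3556.72, -61.69) mod 360° = 269.01° ≈ 269°.

269°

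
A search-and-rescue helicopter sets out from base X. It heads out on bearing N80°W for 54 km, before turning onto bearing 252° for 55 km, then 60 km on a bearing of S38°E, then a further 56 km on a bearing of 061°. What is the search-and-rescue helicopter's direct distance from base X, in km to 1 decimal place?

34.0 km

Leg 1 (N80°W, 54 km): east 54 sin 280° = -53.18, north 54 cos 280° = 9.38
Leg 2 (252°, 55 km): east 55 sin 252° = -52.31, north 55 cos 252° = -17.00
Leg 3 (S38°E, 60 km): east 60 sin 142° = 36.94, north 60 cos 142° = -47.28
Leg 4 (061°, 56 km): east 56 sin 61° = 48.98, north 56 cos 61° = 27.15
Net: -19.57 east, -27.75 north. Distance = √((-19.57)² + (-27.75)²) = 33.956 km.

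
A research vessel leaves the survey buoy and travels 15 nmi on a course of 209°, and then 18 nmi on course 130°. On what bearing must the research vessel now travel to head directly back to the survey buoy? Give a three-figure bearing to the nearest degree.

Leg 1 (209°, 15 nmi): east 15 sin 209° = -7.27, north 15 cos 209° = -13.12
Leg 2 (130°, 18 nmi): east 18 sin 130° = 13.79, north 18 cos 130° = -11.57
Net displacement: 6.52 east, -24.69 north. Direction back to start is (-6.52, 24.69): bearing = atan2(-6.52, 24.69) mod 360° = 345.21° ≈ 345°.

345°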